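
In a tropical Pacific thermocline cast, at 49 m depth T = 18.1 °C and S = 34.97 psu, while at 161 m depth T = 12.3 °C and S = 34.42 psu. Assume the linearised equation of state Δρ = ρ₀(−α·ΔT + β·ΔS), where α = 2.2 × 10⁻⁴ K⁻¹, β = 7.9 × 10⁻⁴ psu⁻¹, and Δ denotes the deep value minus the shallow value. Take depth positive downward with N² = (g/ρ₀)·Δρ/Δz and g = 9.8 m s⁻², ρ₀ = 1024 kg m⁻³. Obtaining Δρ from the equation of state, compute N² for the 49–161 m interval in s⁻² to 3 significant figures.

7.36 × 10⁻⁵ s⁻²

ΔT = -5.8 K, ΔS = -0.55 psu (deep − shallow).
Δρ/ρ₀ = −αΔT + βΔS = 1.276 × 10⁻³ − 4.345 × 10⁻⁴ = 8.415 × 10⁻⁴, so Δρ ≈ 0.8617 kg m⁻³.
N² = (g/ρ₀)·Δρ/Δz = g·(Δρ/ρ₀)/Δz = 9.8 × 8.415 × 10⁻⁴ / 112 = 7.3631 × 10⁻⁵ s⁻² ≈ 7.36 × 10⁻⁵ s⁻².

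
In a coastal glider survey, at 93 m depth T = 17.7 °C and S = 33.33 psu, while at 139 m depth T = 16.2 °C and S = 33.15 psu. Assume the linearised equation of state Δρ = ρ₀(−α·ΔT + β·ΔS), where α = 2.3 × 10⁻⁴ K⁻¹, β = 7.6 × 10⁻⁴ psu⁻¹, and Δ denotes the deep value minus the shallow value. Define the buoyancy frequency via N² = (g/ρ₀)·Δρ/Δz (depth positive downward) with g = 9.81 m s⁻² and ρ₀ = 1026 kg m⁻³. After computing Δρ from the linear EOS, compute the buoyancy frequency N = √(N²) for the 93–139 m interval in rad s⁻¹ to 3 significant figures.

6.66 × 10⁻³ rad s⁻¹

ΔT = -1.5 K, ΔS = -0.18 psu (deep − shallow).
Δρ/ρ₀ = −αΔT + βΔS = 3.45 × 10⁻⁴ − 1.368 × 10⁻⁴ = 2.082 × 10⁻⁴, so Δρ ≈ 0.2136 kg m⁻³.
N² = (g/ρ₀)·Δρ/Δz = g·(Δρ/ρ₀)/Δz = 9.81 × 2.082 × 10⁻⁴ / 46 = 4.4401 × 10⁻⁵ s⁻².
N = √(4.4401 × 10⁻⁵) = 6.6634 × 10⁻³ rad s⁻¹ ≈ 6.66 × 10⁻³ rad s⁻¹.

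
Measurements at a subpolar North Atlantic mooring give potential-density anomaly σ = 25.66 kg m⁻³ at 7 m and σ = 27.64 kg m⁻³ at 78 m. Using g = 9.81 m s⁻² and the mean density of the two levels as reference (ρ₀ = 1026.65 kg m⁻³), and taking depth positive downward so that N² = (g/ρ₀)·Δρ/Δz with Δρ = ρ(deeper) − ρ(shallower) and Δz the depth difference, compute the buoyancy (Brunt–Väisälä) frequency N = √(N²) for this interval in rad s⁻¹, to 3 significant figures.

0.0163 rad s⁻¹

Δρ = 1027.64 − 1025.66 = 1.98 kg m⁻³ over Δz = 78 − 7 = 71 m.
N² = (9.81/1026.65) × (1.98/71) = 2.6647 × 10⁻⁴ s⁻².
N = √(2.6647 × 10⁻⁴) = 0.016324 rad s⁻¹ ≈ 0.0163 rad s⁻¹.
Since Δρ > 0 the layer is stably stratified.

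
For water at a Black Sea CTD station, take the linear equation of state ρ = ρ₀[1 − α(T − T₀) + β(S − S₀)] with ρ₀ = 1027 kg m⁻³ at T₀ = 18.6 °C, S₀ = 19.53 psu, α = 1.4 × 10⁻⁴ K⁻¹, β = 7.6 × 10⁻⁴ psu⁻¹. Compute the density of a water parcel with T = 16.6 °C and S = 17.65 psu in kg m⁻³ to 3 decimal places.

T − T₀ = -2.0 K, S − S₀ = -1.88 psu.
Bracket = 1 − α·(-2.0) + β·(-1.88) = 1 + (-1.1488 × 10⁻³) = 0.9988512.
ρ = 1027 × 0.9988512 = 1025.820 kg m⁻³.

1025.820 kg m⁻³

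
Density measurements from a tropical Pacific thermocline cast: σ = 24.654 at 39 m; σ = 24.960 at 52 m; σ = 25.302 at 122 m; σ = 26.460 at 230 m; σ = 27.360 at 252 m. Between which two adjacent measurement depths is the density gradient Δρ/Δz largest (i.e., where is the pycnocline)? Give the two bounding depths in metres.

230–252 m

Compute the density gradient over each adjacent pair:
  39–52 m: Δρ/Δz = 0.306/13 = 0.024 kg m⁻⁴
  52–122 m: Δρ/Δz = 0.342/70 = 4.9 × 10⁻³ kg m⁻⁴
  122–230 m: Δρ/Δz = 1.158/108 = 0.011 kg m⁻⁴
  230–252 m: Δρ/Δz = 0.900/22 = 0.041 kg m⁻⁴
The largest gradient is in the 230–252 m interval — the pycnocline.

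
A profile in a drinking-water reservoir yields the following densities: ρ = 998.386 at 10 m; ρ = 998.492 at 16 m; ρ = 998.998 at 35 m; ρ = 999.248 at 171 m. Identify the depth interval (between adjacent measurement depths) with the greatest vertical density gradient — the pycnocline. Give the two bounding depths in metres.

16–35 m

Compute the density gradient over each adjacent pair:
  10–16 m: Δρ/Δz = 0.106/6 = 0.018 kg m⁻⁴
  16–35 m: Δρ/Δz = 0.506/19 = 0.027 kg m⁻⁴
  35–171 m: Δρ/Δz = 0.250/136 = 1.8 × 10⁻³ kg m⁻⁴
The largest gradient is in the 16–35 m interval — the pycnocline.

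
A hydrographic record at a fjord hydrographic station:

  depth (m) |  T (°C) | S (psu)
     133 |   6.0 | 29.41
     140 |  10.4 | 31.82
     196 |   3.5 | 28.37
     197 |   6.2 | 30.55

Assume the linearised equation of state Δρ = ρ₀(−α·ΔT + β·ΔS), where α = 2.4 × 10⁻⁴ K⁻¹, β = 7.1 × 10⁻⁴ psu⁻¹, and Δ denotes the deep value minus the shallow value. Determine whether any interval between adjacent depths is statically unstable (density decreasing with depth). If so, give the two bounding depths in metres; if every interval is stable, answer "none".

Evaluate Δρ/ρ₀ = −αΔT + βΔS across each adjacent pair:
  133–140 m: −αΔT+βΔS = −(2.4 × 10⁻⁴)(+4.4)+(7.1 × 10⁻⁴)(+2.41) = 6.6 × 10⁻⁴ → stable
  140–196 m: −αΔT+βΔS = −(2.4 × 10⁻⁴)(-6.9)+(7.1 × 10⁻⁴)(-3.45) = -7.9 × 10⁻⁴ → UNSTABLE
  196–197 m: −αΔT+βΔS = −(2.4 × 10⁻⁴)(+2.7)+(7.1 × 10⁻⁴)(+2.18) = 9.0 × 10⁻⁴ → stable
The 140–196 m interval has Δρ < 0: lighter water underlies denser water.

140–196 m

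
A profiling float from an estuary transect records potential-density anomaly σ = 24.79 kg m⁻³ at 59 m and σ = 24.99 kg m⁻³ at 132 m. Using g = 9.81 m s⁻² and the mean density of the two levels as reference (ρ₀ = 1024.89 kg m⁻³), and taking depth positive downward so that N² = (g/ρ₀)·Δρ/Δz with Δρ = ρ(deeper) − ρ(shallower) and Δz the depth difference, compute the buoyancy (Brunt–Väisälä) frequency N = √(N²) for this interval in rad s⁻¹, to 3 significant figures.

Δρ = 1024.99 − 1024.79 = 0.20 kg m⁻³ over Δz = 132 − 59 = 73 m.
N² = (9.81/1024.89) × (0.20/73) = 2.6224 × 10⁻⁵ s⁻².
N = √(2.6224 × 10⁻⁵) = 5.1209 × 10⁻³ rad s⁻¹ ≈ 5.12 × 10⁻³ rad s⁻¹.
A positive N² confirms static stability across the interval.

5.12 × 10⁻³ rad s⁻¹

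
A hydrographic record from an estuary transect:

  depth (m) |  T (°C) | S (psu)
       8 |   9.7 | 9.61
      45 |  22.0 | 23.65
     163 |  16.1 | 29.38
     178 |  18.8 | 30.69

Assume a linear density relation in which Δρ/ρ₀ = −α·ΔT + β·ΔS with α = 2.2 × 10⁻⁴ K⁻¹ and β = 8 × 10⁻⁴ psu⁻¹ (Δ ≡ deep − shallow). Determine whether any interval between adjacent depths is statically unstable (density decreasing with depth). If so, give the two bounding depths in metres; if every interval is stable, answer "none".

Evaluate Δρ/ρ₀ = −αΔT + βΔS across each adjacent pair:
  8–45 m: −αΔT+βΔS = −(2.2 × 10⁻⁴)(+12.3)+(8 × 10⁻⁴)(+14.04) = 8.5 × 10⁻³ → stable
  45–163 m: −αΔT+βΔS = −(2.2 × 10⁻⁴)(-5.9)+(8 × 10⁻⁴)(+5.73) = 5.9 × 10⁻³ → stable
  163–178 m: −αΔT+βΔS = −(2.2 × 10⁻⁴)(+2.7)+(8 × 10⁻⁴)(+1.31) = 4.5 × 10⁻⁴ → stable
Every interval has Δρ > 0: the column is stably stratified throughout.

none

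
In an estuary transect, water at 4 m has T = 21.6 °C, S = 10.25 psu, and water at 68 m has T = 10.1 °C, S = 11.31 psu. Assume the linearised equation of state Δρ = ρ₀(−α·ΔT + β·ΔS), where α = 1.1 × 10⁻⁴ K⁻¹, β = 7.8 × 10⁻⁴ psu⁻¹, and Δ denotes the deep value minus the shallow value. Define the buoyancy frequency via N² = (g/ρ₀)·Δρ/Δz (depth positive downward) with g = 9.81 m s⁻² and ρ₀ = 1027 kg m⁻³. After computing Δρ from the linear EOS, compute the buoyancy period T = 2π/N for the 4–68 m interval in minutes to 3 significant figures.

ΔT = -11.5 K, ΔS = +1.06 psu (deep − shallow).
Δρ/ρ₀ = −αΔT + βΔS = 1.265 × 10⁻³ + 8.268 × 10⁻⁴ = 2.0918 × 10⁻³, so Δρ ≈ 2.148 kg m⁻³.
N² = (g/ρ₀)·Δρ/Δz = g·(Δρ/ρ₀)/Δz = 9.81 × 2.0918 × 10⁻³ / 64 = 3.2063 × 10⁻⁴ s⁻².
N = √(3.2063 × 10⁻⁴) = 0.017906 rad s⁻¹ → T = 2π/N = 350.90 s = 5.8483 min ≈ 5.85 min.

5.85 min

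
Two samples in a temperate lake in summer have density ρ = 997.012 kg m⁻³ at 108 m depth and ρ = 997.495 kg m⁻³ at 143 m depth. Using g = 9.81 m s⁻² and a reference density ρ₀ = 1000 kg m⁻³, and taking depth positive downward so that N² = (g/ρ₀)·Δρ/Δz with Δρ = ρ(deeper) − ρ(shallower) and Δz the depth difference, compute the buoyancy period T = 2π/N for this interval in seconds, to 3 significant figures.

540 s

Δρ = 997.495 − 997.012 = 0.483 kg m⁻³ over Δz = 143 − 108 = 35 m.
N² = (9.81/1000) × (0.483/35) = 1.3538 × 10⁻⁴ s⁻².
N = √(1.3538 × 10⁻⁴) = 0.011635 rad s⁻¹, so T = 2π/N = 540.02 s ≈ 540 s.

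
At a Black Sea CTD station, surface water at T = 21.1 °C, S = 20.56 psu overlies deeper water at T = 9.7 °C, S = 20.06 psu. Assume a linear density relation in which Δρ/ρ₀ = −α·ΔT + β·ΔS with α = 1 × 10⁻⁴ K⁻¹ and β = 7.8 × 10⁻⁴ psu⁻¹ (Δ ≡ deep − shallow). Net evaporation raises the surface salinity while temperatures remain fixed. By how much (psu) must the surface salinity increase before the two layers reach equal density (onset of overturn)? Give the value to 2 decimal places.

Neutral buoyancy requires −α(T_deep − T_surf) + β(S_deep − S_surf′) = 0.
S_surf′ = S_deep − (α/β)·ΔT = 20.06 − (1 × 10⁻⁴/7.8 × 10⁻⁴)·(-11.4) = 21.5215 psu.
Increase required: 21.5215 − 20.56 = 0.9615 psu.

0.96 psu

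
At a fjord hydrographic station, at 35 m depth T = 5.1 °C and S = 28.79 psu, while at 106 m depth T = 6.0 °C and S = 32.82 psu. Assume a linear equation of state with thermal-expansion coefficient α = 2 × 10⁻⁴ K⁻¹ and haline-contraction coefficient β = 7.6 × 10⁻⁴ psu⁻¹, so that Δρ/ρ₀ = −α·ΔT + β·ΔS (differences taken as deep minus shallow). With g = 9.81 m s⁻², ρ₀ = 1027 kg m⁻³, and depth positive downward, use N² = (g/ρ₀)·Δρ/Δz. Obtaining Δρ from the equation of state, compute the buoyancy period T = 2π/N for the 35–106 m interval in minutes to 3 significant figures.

5.25 min

ΔT = +0.9 K, ΔS = +4.03 psu (deep − shallow).
Δρ/ρ₀ = −αΔT + βΔS = -1.80 × 10⁻⁴ + 3.0628 × 10⁻³ = 2.8828 × 10⁻³, so Δρ ≈ 2.961 kg m⁻³.
N² = (g/ρ₀)·Δρ/Δz = g·(Δρ/ρ₀)/Δz = 9.81 × 2.8828 × 10⁻³ / 71 = 3.9831 × 10⁻⁴ s⁻².
N = √(3.9831 × 10⁻⁴) = 0.019958 rad s⁻¹ → T = 2π/N = 314.82 s = 5.2470 min ≈ 5.25 min.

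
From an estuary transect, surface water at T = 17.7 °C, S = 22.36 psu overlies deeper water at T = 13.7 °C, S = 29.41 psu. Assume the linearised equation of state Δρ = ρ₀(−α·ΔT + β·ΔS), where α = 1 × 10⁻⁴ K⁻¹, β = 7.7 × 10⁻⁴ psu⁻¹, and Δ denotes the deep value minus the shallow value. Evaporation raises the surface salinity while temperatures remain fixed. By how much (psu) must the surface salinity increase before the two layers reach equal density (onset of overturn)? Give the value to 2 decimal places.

7.57 psu

Neutral buoyancy requires −α(T_deep − T_surf) + β(S_deep − S_surf′) = 0.
S_surf′ = S_deep − (α/β)·ΔT = 29.41 − (1 × 10⁻⁴/7.7 × 10⁻⁴)·(-4.0) = 29.9295 psu.
Increase required: 29.9295 − 22.36 = 7.5695 psu.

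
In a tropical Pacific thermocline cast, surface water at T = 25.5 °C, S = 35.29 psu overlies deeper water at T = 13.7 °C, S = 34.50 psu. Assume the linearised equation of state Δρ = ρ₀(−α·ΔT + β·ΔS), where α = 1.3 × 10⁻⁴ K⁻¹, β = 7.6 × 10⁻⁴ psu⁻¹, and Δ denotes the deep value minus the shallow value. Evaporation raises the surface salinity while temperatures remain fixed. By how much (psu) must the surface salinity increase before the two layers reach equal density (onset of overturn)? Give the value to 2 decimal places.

1.23 psu

Neutral buoyancy requires −α(T_deep − T_surf) + β(S_deep − S_surf′) = 0.
S_surf′ = S_deep − (α/β)·ΔT = 34.50 − (1.3 × 10⁻⁴/7.6 × 10⁻⁴)·(-11.8) = 36.5184 psu.
Increase required: 36.5184 − 35.29 = 1.2284 psu.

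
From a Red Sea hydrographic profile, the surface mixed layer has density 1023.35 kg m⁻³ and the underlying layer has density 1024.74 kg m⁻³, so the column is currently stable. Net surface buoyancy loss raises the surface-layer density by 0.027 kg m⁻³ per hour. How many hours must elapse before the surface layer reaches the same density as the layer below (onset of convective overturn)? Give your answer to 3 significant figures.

Density deficit of the surface layer: 1024.74 − 1023.35 = 1.39 kg m⁻³.
Required change = 1.39 / 0.027 = 51.5 hours.

51.5 hours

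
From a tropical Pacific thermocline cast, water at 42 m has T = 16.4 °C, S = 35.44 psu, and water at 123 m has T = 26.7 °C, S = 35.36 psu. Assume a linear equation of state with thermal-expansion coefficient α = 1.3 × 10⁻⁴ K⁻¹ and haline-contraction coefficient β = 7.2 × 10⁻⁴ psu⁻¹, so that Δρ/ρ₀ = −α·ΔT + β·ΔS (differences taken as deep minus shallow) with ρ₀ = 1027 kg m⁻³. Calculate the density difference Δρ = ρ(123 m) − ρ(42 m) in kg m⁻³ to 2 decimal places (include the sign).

ΔT = +10.3 K, ΔS = -0.08 psu (deep − shallow).
Δρ/ρ₀ = −(1.3 × 10⁻⁴)(+10.3) + (7.2 × 10⁻⁴)(-0.08) = -1.3966 × 10⁻³.
Δρ = 1027 × (-1.3966 × 10⁻³) = -1.43 kg m⁻³.
Negative Δρ: lighter below, statically unstable.

-1.43 kg m⁻³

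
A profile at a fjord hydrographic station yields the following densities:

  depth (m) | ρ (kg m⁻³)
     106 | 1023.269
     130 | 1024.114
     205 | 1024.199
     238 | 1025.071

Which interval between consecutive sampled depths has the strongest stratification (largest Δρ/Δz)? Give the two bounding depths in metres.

106–130 m

Compute the density gradient over each adjacent pair:
  106–130 m: Δρ/Δz = 0.845/24 = 0.035 kg m⁻⁴
  130–205 m: Δρ/Δz = 0.085/75 = 1.1 × 10⁻³ kg m⁻⁴
  205–238 m: Δρ/Δz = 0.872/33 = 0.026 kg m⁻⁴
The largest gradient is in the 106–130 m interval — the pycnocline.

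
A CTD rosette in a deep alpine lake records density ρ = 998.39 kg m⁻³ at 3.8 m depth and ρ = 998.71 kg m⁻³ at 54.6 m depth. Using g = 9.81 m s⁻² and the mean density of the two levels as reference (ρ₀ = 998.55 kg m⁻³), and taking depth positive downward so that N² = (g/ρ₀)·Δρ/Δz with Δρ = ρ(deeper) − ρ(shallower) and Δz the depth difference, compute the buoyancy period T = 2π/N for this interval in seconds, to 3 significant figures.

Δρ = 998.71 − 998.39 = 0.32 kg m⁻³ over Δz = 54.6 − 3.8 = 50.8 m.
N² = (9.81/998.55) × (0.32/50.8) = 6.1885 × 10⁻⁵ s⁻².
N = √(6.1885 × 10⁻⁵) = 7.8667 × 10⁻³ rad s⁻¹, so T = 2π/N = 798.71 s ≈ 799 s.

799 s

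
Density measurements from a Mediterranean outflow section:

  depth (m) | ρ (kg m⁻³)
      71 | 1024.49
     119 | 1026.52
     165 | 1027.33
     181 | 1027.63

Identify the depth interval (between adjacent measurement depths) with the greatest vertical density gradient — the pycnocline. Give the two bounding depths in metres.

Compute the density gradient over each adjacent pair:
  71–119 m: Δρ/Δz = 2.03/48 = 0.042 kg m⁻⁴
  119–165 m: Δρ/Δz = 0.81/46 = 0.018 kg m⁻⁴
  165–181 m: Δρ/Δz = 0.30/16 = 0.019 kg m⁻⁴
The largest gradient is in the 71–119 m interval — the pycnocline.

71–119 m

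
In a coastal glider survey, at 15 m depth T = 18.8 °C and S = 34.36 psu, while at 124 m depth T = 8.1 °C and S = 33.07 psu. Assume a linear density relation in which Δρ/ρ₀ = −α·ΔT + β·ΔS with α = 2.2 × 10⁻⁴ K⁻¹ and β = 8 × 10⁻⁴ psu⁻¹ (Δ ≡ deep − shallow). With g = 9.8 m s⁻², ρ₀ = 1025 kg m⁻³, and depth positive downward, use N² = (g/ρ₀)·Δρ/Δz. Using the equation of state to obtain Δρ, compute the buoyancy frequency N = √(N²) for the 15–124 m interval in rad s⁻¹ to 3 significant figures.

ΔT = -10.7 K, ΔS = -1.29 psu (deep − shallow).
Δρ/ρ₀ = −αΔT + βΔS = 2.354 × 10⁻³ − 1.032 × 10⁻³ = 1.322 × 10⁻³, so Δρ ≈ 1.355 kg m⁻³.
N² = (g/ρ₀)·Δρ/Δz = g·(Δρ/ρ₀)/Δz = 9.8 × 1.322 × 10⁻³ / 109 = 1.1886 × 10⁻⁴ s⁻².
N = √(1.1886 × 10⁻⁴) = 0.010902 rad s⁻¹ ≈ 0.0109 rad s⁻¹.

0.0109 rad s⁻¹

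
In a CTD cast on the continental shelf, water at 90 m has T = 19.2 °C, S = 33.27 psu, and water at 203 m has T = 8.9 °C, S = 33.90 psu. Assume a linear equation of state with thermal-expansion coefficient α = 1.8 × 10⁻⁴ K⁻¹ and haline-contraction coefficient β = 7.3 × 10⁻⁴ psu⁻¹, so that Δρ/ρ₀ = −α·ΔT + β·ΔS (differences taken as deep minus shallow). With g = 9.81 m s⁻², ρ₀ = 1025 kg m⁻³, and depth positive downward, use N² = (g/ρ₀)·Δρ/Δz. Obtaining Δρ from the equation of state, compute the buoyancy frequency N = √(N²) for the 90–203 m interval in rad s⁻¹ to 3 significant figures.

0.0142 rad s⁻¹

ΔT = -10.3 K, ΔS = +0.63 psu (deep − shallow).
Δρ/ρ₀ = −αΔT + βΔS = 1.854 × 10⁻³ + 4.599 × 10⁻⁴ = 2.3139 × 10⁻³, so Δρ ≈ 2.372 kg m⁻³.
N² = (g/ρ₀)·Δρ/Δz = g·(Δρ/ρ₀)/Δz = 9.81 × 2.3139 × 10⁻³ / 113 = 2.0088 × 10⁻⁴ s⁻².
N = √(2.0088 × 10⁻⁴) = 0.014173 rad s⁻¹ ≈ 0.0142 rad s⁻¹.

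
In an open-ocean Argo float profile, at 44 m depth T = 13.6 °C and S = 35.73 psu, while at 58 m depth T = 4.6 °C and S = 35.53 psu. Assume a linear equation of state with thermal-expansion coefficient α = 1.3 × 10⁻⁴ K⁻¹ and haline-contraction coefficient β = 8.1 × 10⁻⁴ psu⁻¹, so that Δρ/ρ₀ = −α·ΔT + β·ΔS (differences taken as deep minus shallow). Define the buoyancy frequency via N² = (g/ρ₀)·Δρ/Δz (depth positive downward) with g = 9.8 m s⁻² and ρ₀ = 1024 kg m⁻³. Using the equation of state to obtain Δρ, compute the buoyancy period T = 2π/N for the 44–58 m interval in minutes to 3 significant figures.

ΔT = -9.0 K, ΔS = -0.20 psu (deep − shallow).
Δρ/ρ₀ = −αΔT + βΔS = 1.17 × 10⁻³ − 1.62 × 10⁻⁴ = 1.008 × 10⁻³, so Δρ ≈ 1.032 kg m⁻³.
N² = (g/ρ₀)·Δρ/Δz = g·(Δρ/ρ₀)/Δz = 9.8 × 1.008 × 10⁻³ / 14 = 7.0560 × 10⁻⁴ s⁻².
N = √(7.0560 × 10⁻⁴) = 0.026563 rad s⁻¹ → T = 2π/N = 236.54 s = 3.9423 min ≈ 3.94 min.

3.94 min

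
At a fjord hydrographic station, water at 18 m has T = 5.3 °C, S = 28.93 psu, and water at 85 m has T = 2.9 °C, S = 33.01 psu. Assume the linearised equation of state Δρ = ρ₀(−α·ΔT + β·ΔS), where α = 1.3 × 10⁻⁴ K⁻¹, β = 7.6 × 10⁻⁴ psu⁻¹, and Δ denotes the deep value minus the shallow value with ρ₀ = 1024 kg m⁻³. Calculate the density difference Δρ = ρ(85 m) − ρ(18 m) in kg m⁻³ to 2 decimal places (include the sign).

+3.49 kg m⁻³

ΔT = -2.4 K, ΔS = +4.08 psu (deep − shallow).
Δρ/ρ₀ = −(1.3 × 10⁻⁴)(-2.4) + (7.6 × 10⁻⁴)(+4.08) = 3.4128 × 10⁻³.
Δρ = 1024 × (3.4128 × 10⁻³) = +3.49 kg m⁻³.
Positive Δρ: denser below, stable.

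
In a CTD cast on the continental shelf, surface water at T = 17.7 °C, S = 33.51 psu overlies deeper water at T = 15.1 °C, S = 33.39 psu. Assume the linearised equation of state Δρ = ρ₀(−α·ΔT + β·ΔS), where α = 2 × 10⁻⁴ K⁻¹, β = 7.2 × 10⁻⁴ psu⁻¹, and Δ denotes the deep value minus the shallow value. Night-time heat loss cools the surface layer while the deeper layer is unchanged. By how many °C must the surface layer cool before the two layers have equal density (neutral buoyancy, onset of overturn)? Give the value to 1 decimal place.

2.2 °C

Neutral buoyancy requires Δρ = 0, i.e. −α(T_deep − T_surf′) + β(S_deep − S_surf) = 0.
T_surf′ = T_deep − (β/α)·ΔS = 15.1 − (7.2 × 10⁻⁴/2 × 10⁻⁴)·(-0.12) = 15.532 °C.
Cooling required: 17.7 − (15.532) = 2.168 °C.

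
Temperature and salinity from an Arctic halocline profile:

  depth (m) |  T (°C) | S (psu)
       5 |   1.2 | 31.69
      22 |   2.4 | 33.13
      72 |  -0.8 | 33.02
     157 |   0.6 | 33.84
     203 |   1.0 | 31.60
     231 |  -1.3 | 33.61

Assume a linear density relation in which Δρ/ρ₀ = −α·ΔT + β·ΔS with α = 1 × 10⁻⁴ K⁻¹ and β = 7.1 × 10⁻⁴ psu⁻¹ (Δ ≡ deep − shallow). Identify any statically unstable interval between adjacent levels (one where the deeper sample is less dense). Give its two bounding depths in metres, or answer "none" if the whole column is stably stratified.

Evaluate Δρ/ρ₀ = −αΔT + βΔS across each adjacent pair:
  5–22 m: −αΔT+βΔS = −(1 × 10⁻⁴)(+1.2)+(7.1 × 10⁻⁴)(+1.44) = 9.0 × 10⁻⁴ → stable
  22–72 m: −αΔT+βΔS = −(1 × 10⁻⁴)(-3.2)+(7.1 × 10⁻⁴)(-0.11) = 2.4 × 10⁻⁴ → stable
  72–157 m: −αΔT+βΔS = −(1 × 10⁻⁴)(+1.4)+(7.1 × 10⁻⁴)(+0.82) = 4.4 × 10⁻⁴ → stable
  157–203 m: −αΔT+βΔS = −(1 × 10⁻⁴)(+0.4)+(7.1 × 10⁻⁴)(-2.24) = -1.6 × 10⁻³ → UNSTABLE
  203–231 m: −αΔT+βΔS = −(1 × 10⁻⁴)(-2.3)+(7.1 × 10⁻⁴)(+2.01) = 1.7 × 10⁻³ → stable
The 157–203 m interval has Δρ < 0: lighter water underlies denser water.

157–203 m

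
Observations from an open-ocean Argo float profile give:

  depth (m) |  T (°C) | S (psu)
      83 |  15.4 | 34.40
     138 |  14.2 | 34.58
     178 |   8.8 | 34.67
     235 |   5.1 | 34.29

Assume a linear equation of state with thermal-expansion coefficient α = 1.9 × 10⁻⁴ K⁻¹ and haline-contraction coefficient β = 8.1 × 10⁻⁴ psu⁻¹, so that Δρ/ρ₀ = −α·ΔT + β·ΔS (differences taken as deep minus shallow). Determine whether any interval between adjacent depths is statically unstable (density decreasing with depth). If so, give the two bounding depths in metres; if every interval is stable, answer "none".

Evaluate Δρ/ρ₀ = −αΔT + βΔS across each adjacent pair:
  83–138 m: −αΔT+βΔS = −(1.9 × 10⁻⁴)(-1.2)+(8.1 × 10⁻⁴)(+0.18) = 3.7 × 10⁻⁴ → stable
  138–178 m: −αΔT+βΔS = −(1.9 × 10⁻⁴)(-5.4)+(8.1 × 10⁻⁴)(+0.09) = 1.1 × 10⁻³ → stable
  178–235 m: −αΔT+βΔS = −(1.9 × 10⁻⁴)(-3.7)+(8.1 × 10⁻⁴)(-0.38) = 4.0 × 10⁻⁴ → stable
Every interval has Δρ > 0: the column is stably stratified throughout.

none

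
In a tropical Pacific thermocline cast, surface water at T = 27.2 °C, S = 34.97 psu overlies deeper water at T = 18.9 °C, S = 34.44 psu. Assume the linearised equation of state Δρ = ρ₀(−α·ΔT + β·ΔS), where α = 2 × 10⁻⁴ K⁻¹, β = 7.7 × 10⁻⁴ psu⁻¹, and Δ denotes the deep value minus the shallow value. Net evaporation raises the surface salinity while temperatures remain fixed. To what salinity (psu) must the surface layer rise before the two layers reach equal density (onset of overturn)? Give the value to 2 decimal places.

Neutral buoyancy requires −α(T_deep − T_surf) + β(S_deep − S_surf′) = 0.
S_surf′ = S_deep − (α/β)·ΔT = 34.44 − (2 × 10⁻⁴/7.7 × 10⁻⁴)·(-8.3) = 36.5958 psu.
Increase required: 36.5958 − 34.97 = 1.6258 psu.

36.60 psu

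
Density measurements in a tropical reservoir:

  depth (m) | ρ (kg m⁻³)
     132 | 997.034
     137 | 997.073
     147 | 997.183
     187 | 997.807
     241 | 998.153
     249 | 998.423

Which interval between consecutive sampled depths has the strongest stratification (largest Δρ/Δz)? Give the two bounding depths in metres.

Compute the density gradient over each adjacent pair:
  132–137 m: Δρ/Δz = 0.039/5 = 7.8 × 10⁻³ kg m⁻⁴
  137–147 m: Δρ/Δz = 0.110/10 = 0.011 kg m⁻⁴
  147–187 m: Δρ/Δz = 0.624/40 = 0.016 kg m⁻⁴
  187–241 m: Δρ/Δz = 0.346/54 = 6.4 × 10⁻³ kg m⁻⁴
  241–249 m: Δρ/Δz = 0.270/8 = 0.034 kg m⁻⁴
The largest gradient is in the 241–249 m interval — the pycnocline.

241–249 m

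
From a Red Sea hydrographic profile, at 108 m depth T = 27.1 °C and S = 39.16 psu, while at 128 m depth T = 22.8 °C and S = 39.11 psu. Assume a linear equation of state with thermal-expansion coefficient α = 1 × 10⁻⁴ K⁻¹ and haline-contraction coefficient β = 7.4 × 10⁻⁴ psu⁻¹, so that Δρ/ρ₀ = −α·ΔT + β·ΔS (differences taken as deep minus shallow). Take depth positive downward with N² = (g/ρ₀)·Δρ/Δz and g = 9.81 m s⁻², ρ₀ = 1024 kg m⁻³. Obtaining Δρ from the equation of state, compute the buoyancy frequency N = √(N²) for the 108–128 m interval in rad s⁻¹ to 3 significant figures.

ΔT = -4.3 K, ΔS = -0.05 psu (deep − shallow).
Δρ/ρ₀ = −αΔT + βΔS = 4.30 × 10⁻⁴ − 3.70 × 10⁻⁵ = 3.93 × 10⁻⁴, so Δρ ≈ 0.4024 kg m⁻³.
N² = (g/ρ₀)·Δρ/Δz = g·(Δρ/ρ₀)/Δz = 9.81 × 3.93 × 10⁻⁴ / 20 = 1.9277 × 10⁻⁴ s⁻².
N = √(1.9277 × 10⁻⁴) = 0.013884 rad s⁻¹ ≈ 0.0139 rad s⁻¹.

0.0139 rad s⁻¹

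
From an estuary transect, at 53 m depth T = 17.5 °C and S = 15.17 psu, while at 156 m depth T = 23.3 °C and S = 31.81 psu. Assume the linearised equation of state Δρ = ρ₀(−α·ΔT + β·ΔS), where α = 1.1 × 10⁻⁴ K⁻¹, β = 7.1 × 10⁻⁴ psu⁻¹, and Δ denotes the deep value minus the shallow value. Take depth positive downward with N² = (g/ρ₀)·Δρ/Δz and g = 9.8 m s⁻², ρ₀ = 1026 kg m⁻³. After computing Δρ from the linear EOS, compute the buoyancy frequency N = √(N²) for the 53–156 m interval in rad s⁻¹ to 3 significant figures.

ΔT = +5.8 K, ΔS = +16.64 psu (deep − shallow).
Δρ/ρ₀ = −αΔT + βΔS = -6.38 × 10⁻⁴ + 0.0118144 = 0.0111764, so Δρ ≈ 11.47 kg m⁻³.
N² = (g/ρ₀)·Δρ/Δz = g·(Δρ/ρ₀)/Δz = 9.8 × 0.0111764 / 103 = 1.0634 × 10⁻³ s⁻².
N = √(1.0634 × 10⁻³) = 0.032610 rad s⁻¹ ≈ 0.0326 rad s⁻¹.

0.0326 rad s⁻¹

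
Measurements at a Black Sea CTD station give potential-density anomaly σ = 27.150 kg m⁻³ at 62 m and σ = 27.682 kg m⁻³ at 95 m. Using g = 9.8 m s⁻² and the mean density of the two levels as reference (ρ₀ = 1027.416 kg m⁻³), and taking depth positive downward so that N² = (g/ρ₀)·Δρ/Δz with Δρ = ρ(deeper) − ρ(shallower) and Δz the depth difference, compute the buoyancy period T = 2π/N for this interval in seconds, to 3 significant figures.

Δρ = 1027.682 − 1027.150 = 0.532 kg m⁻³ over Δz = 95 − 62 = 33 m.
N² = (9.8/1027.416) × (0.532/33) = 1.5377 × 10⁻⁴ s⁻².
N = √(1.5377 × 10⁻⁴) = 0.012400 rad s⁻¹, so T = 2π/N = 506.71 s ≈ 507 s.

507 s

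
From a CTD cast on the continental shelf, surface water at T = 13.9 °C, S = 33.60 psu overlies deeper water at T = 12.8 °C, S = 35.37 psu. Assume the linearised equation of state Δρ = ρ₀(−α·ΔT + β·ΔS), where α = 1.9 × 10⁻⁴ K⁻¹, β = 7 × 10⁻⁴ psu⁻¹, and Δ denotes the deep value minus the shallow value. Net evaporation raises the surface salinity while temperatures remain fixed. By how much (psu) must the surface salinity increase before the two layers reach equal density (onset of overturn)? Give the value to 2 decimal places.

2.07 psu

Neutral buoyancy requires −α(T_deep − T_surf) + β(S_deep − S_surf′) = 0.
S_surf′ = S_deep − (α/β)·ΔT = 35.37 − (1.9 × 10⁻⁴/7 × 10⁻⁴)·(-1.1) = 35.6686 psu.
Increase required: 35.6686 − 33.60 = 2.0686 psu.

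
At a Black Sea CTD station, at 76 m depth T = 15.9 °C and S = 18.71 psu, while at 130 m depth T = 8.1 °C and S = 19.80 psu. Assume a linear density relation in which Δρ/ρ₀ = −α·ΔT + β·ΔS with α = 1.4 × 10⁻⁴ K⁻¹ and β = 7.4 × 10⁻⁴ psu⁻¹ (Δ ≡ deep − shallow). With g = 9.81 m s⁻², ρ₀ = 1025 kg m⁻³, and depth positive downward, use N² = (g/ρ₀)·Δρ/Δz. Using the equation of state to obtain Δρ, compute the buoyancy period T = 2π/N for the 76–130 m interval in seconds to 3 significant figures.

ΔT = -7.8 K, ΔS = +1.09 psu (deep − shallow).
Δρ/ρ₀ = −αΔT + βΔS = 1.092 × 10⁻³ + 8.066 × 10⁻⁴ = 1.8986 × 10⁻³, so Δρ ≈ 1.946 kg m⁻³.
N² = (g/ρ₀)·Δρ/Δz = g·(Δρ/ρ₀)/Δz = 9.81 × 1.8986 × 10⁻³ / 54 = 3.4491 × 10⁻⁴ s⁻².
N = √(3.4491 × 10⁻⁴) = 0.018572 rad s⁻¹ → T = 2π/N = 338.31 s ≈ 338 s.

338 s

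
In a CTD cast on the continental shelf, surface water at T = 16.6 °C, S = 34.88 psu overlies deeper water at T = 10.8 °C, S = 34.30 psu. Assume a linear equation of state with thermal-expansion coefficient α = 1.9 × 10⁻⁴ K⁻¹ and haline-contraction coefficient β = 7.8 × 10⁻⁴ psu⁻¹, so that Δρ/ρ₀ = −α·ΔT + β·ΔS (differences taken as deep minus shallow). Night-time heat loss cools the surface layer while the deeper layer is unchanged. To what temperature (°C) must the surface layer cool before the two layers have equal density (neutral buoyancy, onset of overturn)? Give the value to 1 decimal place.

13.2 °C

Neutral buoyancy requires Δρ = 0, i.e. −α(T_deep − T_surf′) + β(S_deep − S_surf) = 0.
T_surf′ = T_deep − (β/α)·ΔS = 10.8 − (7.8 × 10⁻⁴/1.9 × 10⁻⁴)·(-0.58) = 13.181 °C.
Cooling required: 16.6 − (13.181) = 3.419 °C.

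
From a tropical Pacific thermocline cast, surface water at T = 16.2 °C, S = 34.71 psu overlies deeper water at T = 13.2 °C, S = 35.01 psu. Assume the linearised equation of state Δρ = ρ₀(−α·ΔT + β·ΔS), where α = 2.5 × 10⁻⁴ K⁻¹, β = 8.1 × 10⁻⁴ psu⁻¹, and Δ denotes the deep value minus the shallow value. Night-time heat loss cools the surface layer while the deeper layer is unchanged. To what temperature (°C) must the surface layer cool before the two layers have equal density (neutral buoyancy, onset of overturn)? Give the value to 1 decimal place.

Neutral buoyancy requires Δρ = 0, i.e. −α(T_deep − T_surf′) + β(S_deep − S_surf) = 0.
T_surf′ = T_deep − (β/α)·ΔS = 13.2 − (8.1 × 10⁻⁴/2.5 × 10⁻⁴)·(+0.30) = 12.228 °C.
Cooling required: 16.2 − (12.228) = 3.972 °C.

12.2 °C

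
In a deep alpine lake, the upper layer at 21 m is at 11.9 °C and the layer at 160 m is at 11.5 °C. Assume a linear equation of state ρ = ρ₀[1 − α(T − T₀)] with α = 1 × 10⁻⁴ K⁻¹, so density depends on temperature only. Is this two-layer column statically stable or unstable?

stable

ΔT = 11.5 − 11.9 = -0.4 K, so Δρ/ρ₀ = −αΔT = 4.00 × 10⁻⁵.
Δρ/ρ₀ > 0, so Δρ > 0: deeper water is denser → statically stable.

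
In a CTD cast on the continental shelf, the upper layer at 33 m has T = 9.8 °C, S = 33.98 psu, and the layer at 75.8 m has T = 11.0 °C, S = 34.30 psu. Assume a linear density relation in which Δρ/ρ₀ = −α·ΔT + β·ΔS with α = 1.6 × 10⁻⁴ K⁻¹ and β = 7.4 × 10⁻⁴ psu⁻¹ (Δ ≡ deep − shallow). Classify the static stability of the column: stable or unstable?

stable

ΔT = 11.0 − 9.8 = +1.2 K and ΔS = 34.30 − 33.98 = +0.32 psu (deep − shallow).
−αΔT = -1.92 × 10⁻⁴; βΔS = 2.368 × 10⁻⁴; sum Δρ/ρ₀ = 4.48 × 10⁻⁵.
Δρ/ρ₀ > 0, so Δρ > 0: deeper water is denser → statically stable.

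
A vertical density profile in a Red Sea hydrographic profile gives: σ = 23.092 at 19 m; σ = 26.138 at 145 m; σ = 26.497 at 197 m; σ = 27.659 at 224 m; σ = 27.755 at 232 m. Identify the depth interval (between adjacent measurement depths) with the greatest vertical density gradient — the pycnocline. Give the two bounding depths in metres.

197–224 m

Compute the density gradient over each adjacent pair:
  19–145 m: Δρ/Δz = 3.046/126 = 0.024 kg m⁻⁴
  145–197 m: Δρ/Δz = 0.359/52 = 6.9 × 10⁻³ kg m⁻⁴
  197–224 m: Δρ/Δz = 1.162/27 = 0.043 kg m⁻⁴
  224–232 m: Δρ/Δz = 0.096/8 = 0.012 kg m⁻⁴
The largest gradient is in the 197–224 m interval — the pycnocline.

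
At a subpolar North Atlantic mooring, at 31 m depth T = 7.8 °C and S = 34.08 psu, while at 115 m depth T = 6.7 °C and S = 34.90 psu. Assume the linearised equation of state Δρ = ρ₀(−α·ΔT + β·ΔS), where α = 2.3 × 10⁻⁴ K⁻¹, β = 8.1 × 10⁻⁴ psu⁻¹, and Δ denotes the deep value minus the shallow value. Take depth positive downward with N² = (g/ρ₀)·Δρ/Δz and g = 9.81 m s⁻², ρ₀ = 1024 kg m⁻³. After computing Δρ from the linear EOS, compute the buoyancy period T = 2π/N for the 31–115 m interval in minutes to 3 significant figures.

ΔT = -1.1 K, ΔS = +0.82 psu (deep − shallow).
Δρ/ρ₀ = −αΔT + βΔS = 2.53 × 10⁻⁴ + 6.642 × 10⁻⁴ = 9.172 × 10⁻⁴, so Δρ ≈ 0.9392 kg m⁻³.
N² = (g/ρ₀)·Δρ/Δz = g·(Δρ/ρ₀)/Δz = 9.81 × 9.172 × 10⁻⁴ / 84 = 1.0712 × 10⁻⁴ s⁻².
N = √(1.0712 × 10⁻⁴) = 0.010350 rad s⁻¹ → T = 2π/N = 607.07 s = 10.118 min ≈ 10.1 min.

10.1 min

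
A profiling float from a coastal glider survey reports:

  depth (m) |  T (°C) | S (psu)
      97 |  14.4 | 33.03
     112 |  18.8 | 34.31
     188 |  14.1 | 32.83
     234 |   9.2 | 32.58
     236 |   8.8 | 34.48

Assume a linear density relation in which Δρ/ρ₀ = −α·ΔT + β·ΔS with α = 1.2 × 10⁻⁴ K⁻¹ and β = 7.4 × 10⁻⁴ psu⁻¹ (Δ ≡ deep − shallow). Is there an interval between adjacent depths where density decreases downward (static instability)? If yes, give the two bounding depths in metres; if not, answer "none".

Evaluate Δρ/ρ₀ = −αΔT + βΔS across each adjacent pair:
  97–112 m: −αΔT+βΔS = −(1.2 × 10⁻⁴)(+4.4)+(7.4 × 10⁻⁴)(+1.28) = 4.2 × 10⁻⁴ → stable
  112–188 m: −αΔT+βΔS = −(1.2 × 10⁻⁴)(-4.7)+(7.4 × 10⁻⁴)(-1.48) = -5.3 × 10⁻⁴ → UNSTABLE
  188–234 m: −αΔT+βΔS = −(1.2 × 10⁻⁴)(-4.9)+(7.4 × 10⁻⁴)(-0.25) = 4.0 × 10⁻⁴ → stable
  234–236 m: −αΔT+βΔS = −(1.2 × 10⁻⁴)(-0.4)+(7.4 × 10⁻⁴)(+1.90) = 1.5 × 10⁻³ → stable
The 112–188 m interval has Δρ < 0: lighter water underlies denser water.

112–188 m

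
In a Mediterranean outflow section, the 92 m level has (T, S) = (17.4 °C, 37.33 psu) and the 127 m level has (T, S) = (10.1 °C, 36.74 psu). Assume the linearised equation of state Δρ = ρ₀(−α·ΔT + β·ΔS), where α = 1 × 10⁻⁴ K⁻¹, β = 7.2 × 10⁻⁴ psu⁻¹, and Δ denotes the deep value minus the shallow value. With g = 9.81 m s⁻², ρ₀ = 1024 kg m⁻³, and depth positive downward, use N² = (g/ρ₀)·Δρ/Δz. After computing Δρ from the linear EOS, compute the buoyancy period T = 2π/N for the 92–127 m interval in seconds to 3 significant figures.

679 s

ΔT = -7.3 K, ΔS = -0.59 psu (deep − shallow).
Δρ/ρ₀ = −αΔT + βΔS = 7.30 × 10⁻⁴ − 4.248 × 10⁻⁴ = 3.052 × 10⁻⁴, so Δρ ≈ 0.3125 kg m⁻³.
N² = (g/ρ₀)·Δρ/Δz = g·(Δρ/ρ₀)/Δz = 9.81 × 3.052 × 10⁻⁴ / 35 = 8.5543 × 10⁻⁵ s⁻².
N = √(8.5543 × 10⁻⁵) = 9.2489 × 10⁻³ rad s⁻¹ → T = 2π/N = 679.34 s ≈ 679 s.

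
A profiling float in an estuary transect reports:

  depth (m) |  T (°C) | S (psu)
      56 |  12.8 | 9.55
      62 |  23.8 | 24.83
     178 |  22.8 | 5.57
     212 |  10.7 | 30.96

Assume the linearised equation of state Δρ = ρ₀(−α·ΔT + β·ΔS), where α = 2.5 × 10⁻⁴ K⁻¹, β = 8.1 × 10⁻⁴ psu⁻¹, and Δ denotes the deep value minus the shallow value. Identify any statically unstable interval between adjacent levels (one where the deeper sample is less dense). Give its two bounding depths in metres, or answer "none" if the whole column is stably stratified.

Evaluate Δρ/ρ₀ = −αΔT + βΔS across each adjacent pair:
  56–62 m: −αΔT+βΔS = −(2.5 × 10⁻⁴)(+11.0)+(8.1 × 10⁻⁴)(+15.28) = 9.6 × 10⁻³ → stable
  62–178 m: −αΔT+βΔS = −(2.5 × 10⁻⁴)(-1.0)+(8.1 × 10⁻⁴)(-19.26) = -0.015 → UNSTABLE
  178–212 m: −αΔT+βΔS = −(2.5 × 10⁻⁴)(-12.1)+(8.1 × 10⁻⁴)(+25.39) = 0.024 → stable
The 62–178 m interval has Δρ < 0: lighter water underlies denser water.

62–178 m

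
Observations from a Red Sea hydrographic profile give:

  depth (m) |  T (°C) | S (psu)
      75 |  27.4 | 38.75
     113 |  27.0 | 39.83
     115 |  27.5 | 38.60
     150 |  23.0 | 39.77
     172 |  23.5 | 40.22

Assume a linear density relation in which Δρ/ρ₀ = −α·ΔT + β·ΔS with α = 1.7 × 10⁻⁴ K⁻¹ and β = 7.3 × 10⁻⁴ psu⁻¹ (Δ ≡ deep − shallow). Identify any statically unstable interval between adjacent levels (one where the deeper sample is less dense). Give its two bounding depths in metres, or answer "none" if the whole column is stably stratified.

Evaluate Δρ/ρ₀ = −αΔT + βΔS across each adjacent pair:
  75–113 m: −αΔT+βΔS = −(1.7 × 10⁻⁴)(-0.4)+(7.3 × 10⁻⁴)(+1.08) = 8.6 × 10⁻⁴ → stable
  113–115 m: −αΔT+βΔS = −(1.7 × 10⁻⁴)(+0.5)+(7.3 × 10⁻⁴)(-1.23) = -9.8 × 10⁻⁴ → UNSTABLE
  115–150 m: −αΔT+βΔS = −(1.7 × 10⁻⁴)(-4.5)+(7.3 × 10⁻⁴)(+1.17) = 1.6 × 10⁻³ → stable
  150–172 m: −αΔT+βΔS = −(1.7 × 10⁻⁴)(+0.5)+(7.3 × 10⁻⁴)(+0.45) = 2.4 × 10⁻⁴ → stable
The 113–115 m interval has Δρ < 0: lighter water underlies denser water.

113–115 m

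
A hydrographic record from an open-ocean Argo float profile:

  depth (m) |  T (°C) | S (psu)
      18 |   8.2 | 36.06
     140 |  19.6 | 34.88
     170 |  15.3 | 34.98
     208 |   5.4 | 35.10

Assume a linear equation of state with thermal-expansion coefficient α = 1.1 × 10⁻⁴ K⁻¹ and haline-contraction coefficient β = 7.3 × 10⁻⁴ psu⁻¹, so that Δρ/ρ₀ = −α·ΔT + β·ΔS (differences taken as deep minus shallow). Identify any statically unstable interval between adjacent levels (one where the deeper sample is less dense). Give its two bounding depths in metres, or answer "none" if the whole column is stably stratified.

Evaluate Δρ/ρ₀ = −αΔT + βΔS across each adjacent pair:
  18–140 m: −αΔT+βΔS = −(1.1 × 10⁻⁴)(+11.4)+(7.3 × 10⁻⁴)(-1.18) = -2.1 × 10⁻³ → UNSTABLE
  140–170 m: −αΔT+βΔS = −(1.1 × 10⁻⁴)(-4.3)+(7.3 × 10⁻⁴)(+0.10) = 5.5 × 10⁻⁴ → stable
  170–208 m: −αΔT+βΔS = −(1.1 × 10⁻⁴)(-9.9)+(7.3 × 10⁻⁴)(+0.12) = 1.2 × 10⁻³ → stable
The 18–140 m interval has Δρ < 0: lighter water underlies denser water.

18–140 m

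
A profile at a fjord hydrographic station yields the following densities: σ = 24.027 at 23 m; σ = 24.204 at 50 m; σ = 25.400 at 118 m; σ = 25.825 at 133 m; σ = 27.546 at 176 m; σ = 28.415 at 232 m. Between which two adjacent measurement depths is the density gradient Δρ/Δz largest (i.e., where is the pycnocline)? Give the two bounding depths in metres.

133–176 m

Compute the density gradient over each adjacent pair:
  23–50 m: Δρ/Δz = 0.177/27 = 6.6 × 10⁻³ kg m⁻⁴
  50–118 m: Δρ/Δz = 1.196/68 = 0.018 kg m⁻⁴
  118–133 m: Δρ/Δz = 0.425/15 = 0.028 kg m⁻⁴
  133–176 m: Δρ/Δz = 1.721/43 = 0.040 kg m⁻⁴
  176–232 m: Δρ/Δz = 0.869/56 = 0.016 kg m⁻⁴
The largest gradient is in the 133–176 m interval — the pycnocline.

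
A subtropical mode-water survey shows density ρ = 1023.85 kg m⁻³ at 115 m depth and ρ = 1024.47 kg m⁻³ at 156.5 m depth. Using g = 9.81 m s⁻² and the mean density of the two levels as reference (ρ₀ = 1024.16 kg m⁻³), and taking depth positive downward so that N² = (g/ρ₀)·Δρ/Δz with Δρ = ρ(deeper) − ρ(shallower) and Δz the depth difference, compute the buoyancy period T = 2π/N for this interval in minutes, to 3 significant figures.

8.75 min

Δρ = 1024.47 − 1023.85 = 0.62 kg m⁻³ over Δz = 156.5 − 115 = 41.5 m.
N² = (9.81/1024.16) × (0.62/41.5) = 1.4310 × 10⁻⁴ s⁻².
N = √(1.4310 × 10⁻⁴) = 0.011962 rad s⁻¹, so T = 2π/N = 525.26 s = 8.7543 min ≈ 8.75 min.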